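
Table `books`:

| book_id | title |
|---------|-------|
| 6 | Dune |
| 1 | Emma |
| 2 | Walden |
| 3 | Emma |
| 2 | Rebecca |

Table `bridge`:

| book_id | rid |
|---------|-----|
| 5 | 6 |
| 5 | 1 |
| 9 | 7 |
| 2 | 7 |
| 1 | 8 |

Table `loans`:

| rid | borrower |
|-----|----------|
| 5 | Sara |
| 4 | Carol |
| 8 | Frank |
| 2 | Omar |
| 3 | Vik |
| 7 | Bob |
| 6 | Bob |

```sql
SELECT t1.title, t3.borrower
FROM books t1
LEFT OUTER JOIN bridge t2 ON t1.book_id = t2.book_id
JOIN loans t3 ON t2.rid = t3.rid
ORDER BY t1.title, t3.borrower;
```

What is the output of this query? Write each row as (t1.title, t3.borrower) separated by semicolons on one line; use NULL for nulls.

(Emma, Frank); (Rebecca, Bob); (Walden, Bob)

Step 1 — t1 LEFT JOIN t2 on book_id → 5 row(s).
Then INNER JOIN `loans t3` on rid: keep only rows whose t2.rid appears in t3.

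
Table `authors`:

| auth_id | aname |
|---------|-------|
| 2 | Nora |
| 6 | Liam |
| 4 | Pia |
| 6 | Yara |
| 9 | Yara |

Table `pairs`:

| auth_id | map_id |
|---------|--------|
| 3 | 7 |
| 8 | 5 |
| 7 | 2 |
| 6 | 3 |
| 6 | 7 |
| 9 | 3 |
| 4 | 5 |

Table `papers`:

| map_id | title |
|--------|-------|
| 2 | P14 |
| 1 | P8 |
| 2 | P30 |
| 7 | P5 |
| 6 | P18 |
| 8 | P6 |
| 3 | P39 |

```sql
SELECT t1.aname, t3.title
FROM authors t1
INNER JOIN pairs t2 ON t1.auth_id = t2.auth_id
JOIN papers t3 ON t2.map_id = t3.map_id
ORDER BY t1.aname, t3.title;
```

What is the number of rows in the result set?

5

Joins associate left-to-right: authors INNER JOIN pairs on auth_id gives 6 intermediate row(s).
Then INNER JOIN `papers t3` on map_id: keep only rows whose t2.map_id appears in t3.
Result: 5 row(s).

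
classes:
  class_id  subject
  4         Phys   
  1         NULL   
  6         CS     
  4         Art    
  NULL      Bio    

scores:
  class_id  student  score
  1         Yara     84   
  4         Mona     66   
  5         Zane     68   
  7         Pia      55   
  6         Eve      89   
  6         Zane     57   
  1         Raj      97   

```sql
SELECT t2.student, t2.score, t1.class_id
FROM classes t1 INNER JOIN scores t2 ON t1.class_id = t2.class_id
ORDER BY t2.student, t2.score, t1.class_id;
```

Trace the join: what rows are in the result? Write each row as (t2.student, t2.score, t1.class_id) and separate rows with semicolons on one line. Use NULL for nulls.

INNER JOIN keeps only pairs where the ON condition holds.
Matching on t1.class_id = t2.class_id. A NULL in a compared column never satisfies the condition.
- class_id=4: 1 matching t2 row(s), so 1 row(s) emitted.
- class_id=1: 2 matching t2 row(s), so 2 row(s) emitted.
- class_id=6: 2 matching t2 row(s), so 2 row(s) emitted.
- class_id=4: 1 matching t2 row(s), so 1 row(s) emitted.
- class_id=NULL: no matching t2 row, dropped.
After projecting and ordering:
t2.student | t2.score | t1.class_id
Eve | 89 | 6
Mona | 66 | 4
Mona | 66 | 4
Raj | 97 | 1
Yara | 84 | 1
Zane | 57 | 6

(Eve, 89, 6); (Mona, 66, 4); (Mona, 66, 4); (Raj, 97, 1); (Yara, 84, 1); (Zane, 57, 6)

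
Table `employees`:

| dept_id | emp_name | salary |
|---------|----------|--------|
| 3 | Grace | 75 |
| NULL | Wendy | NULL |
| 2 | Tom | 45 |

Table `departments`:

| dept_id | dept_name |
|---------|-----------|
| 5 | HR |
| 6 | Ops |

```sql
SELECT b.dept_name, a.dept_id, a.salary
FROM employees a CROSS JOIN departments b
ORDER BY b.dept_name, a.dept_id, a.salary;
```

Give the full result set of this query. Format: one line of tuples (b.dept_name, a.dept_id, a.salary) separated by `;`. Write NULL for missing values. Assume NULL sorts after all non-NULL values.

(HR, 2, 45); (HR, 3, 75); (HR, NULL, NULL); (Ops, 2, 45); (Ops, 3, 75); (Ops, NULL, NULL)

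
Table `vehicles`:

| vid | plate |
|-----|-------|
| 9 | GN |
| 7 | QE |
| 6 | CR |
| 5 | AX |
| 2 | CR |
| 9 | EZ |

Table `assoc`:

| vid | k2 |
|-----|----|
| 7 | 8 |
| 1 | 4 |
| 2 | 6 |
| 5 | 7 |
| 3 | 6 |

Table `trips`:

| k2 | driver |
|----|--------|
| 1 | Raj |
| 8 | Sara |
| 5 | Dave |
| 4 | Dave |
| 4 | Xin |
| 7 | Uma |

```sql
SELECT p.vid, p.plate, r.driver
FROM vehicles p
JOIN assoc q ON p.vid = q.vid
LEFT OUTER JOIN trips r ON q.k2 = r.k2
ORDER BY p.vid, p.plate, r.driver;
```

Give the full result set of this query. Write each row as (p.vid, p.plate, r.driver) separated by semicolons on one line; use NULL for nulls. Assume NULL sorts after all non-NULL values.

Joins associate left-to-right: vehicles INNER JOIN assoc on vid gives 3 intermediate row(s).
Then LEFT JOIN `trips r` on k2: each of those 3 rows is kept; rows whose q.k2 has no match in r get NULL for r's columns.

(2, CR, NULL); (5, AX, Uma); (7, QE, Sara)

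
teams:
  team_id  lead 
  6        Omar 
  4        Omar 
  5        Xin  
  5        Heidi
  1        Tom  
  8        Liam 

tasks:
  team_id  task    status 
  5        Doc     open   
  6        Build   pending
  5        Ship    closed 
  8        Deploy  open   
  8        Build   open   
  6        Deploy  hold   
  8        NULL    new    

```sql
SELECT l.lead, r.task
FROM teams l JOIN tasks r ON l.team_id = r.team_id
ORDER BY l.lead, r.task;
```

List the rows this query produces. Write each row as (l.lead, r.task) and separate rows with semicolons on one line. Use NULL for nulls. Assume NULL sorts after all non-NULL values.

INNER JOIN keeps only pairs where the ON condition holds.
Matching on l.team_id = r.team_id.
- l (team_id=6) pairs with 2 row(s) of r.
- l (team_id=4) has no partner → excluded.
- l (team_id=5) pairs with 2 row(s) of r.
- l (team_id=5) pairs with 2 row(s) of r.
- l (team_id=1) has no partner → excluded.
- l (team_id=8) pairs with 3 row(s) of r.
After projecting and ordering:
l.lead | r.task
Heidi | Doc
Heidi | Ship
Liam | Build
Liam | Deploy
Liam | NULL
Omar | Build
Omar | Deploy
Xin | Doc
Xin | Ship

(Heidi, Doc); (Heidi, Ship); (Liam, Build); (Liam, Deploy); (Liam, NULL); (Omar, Build); (Omar, Deploy); (Xin, Doc); (Xin, Ship)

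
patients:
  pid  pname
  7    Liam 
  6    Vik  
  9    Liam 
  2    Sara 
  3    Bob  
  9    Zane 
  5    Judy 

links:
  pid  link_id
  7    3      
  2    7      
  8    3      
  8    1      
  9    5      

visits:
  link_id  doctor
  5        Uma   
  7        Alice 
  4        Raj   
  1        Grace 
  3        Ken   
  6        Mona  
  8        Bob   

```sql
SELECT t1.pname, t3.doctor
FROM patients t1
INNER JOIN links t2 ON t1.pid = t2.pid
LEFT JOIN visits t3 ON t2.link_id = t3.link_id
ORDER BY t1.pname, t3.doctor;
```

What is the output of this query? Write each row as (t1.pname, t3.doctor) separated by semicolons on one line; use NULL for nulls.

Evaluate left to right. First `patients t1 INNER JOIN links t2` on pid: 4 row(s).
Then LEFT JOIN `visits t3` on link_id: each of those 4 rows is kept; rows whose t2.link_id has no match in t3 get NULL for t3's columns.

(Liam, Ken); (Liam, Uma); (Sara, Alice); (Zane, Uma)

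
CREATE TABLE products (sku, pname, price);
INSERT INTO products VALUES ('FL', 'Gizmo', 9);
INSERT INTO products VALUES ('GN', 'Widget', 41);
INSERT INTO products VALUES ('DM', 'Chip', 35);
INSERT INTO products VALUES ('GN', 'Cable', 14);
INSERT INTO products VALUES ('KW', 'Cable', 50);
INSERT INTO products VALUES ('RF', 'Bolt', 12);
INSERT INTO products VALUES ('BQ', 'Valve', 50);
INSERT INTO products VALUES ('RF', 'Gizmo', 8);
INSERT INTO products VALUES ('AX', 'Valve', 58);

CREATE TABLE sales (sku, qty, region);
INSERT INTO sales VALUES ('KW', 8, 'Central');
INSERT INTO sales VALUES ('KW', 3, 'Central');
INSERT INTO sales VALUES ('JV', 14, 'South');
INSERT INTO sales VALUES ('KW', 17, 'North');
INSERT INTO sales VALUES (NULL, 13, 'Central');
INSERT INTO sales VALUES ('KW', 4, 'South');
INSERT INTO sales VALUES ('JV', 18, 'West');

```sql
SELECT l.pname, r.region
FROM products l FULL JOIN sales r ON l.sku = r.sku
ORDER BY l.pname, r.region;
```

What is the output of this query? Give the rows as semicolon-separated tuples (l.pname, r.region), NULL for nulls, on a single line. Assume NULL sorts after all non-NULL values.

(Bolt, NULL); (Cable, Central); (Cable, Central); (Cable, North); (Cable, South); (Cable, NULL); (Chip, NULL); (Gizmo, NULL); (Gizmo, NULL); (Valve, NULL); (Valve, NULL); (Widget, NULL); (NULL, Central); (NULL, South); (NULL, West)

FULL OUTER JOIN keeps every row from both sides; unmatched rows get NULL for the other side's columns.
Matching on l.sku = r.sku. A NULL in a compared column never satisfies the condition.
Matched pairs: 4; unmatched l rows kept: 8; unmatched r rows kept: 3.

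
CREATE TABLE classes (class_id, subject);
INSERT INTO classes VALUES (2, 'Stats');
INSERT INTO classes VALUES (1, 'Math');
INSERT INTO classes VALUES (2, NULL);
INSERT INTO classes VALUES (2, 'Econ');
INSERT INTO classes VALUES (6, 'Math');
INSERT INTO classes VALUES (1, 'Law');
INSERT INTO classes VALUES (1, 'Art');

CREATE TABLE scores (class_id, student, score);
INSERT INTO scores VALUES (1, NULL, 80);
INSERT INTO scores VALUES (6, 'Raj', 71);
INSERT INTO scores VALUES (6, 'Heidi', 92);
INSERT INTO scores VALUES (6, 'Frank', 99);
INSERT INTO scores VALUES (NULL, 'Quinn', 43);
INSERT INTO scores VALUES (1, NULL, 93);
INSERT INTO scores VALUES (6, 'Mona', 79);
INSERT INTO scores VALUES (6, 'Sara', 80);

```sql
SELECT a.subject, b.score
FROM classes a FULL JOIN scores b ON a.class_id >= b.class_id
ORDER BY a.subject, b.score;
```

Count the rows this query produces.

FULL OUTER JOIN keeps every row from both sides; unmatched rows get NULL for the other side's columns.
Matching on a.class_id >= b.class_id. A NULL in a compared column never satisfies the condition.
- a row (class_id=2): matches 2 b row(s) → 2 output row(s).
- a row (class_id=1): matches 2 b row(s) → 2 output row(s).
- a row (class_id=2): matches 2 b row(s) → 2 output row(s).
- a row (class_id=2): matches 2 b row(s) → 2 output row(s).
- a row (class_id=6): matches 7 b row(s) → 7 output row(s).
- a row (class_id=1): matches 2 b row(s) → 2 output row(s).
- a row (class_id=1): matches 2 b row(s) → 2 output row(s).
- plus 1 unmatched b row(s), each kept with NULL a columns.
Total: 19 matched + 1 padded = 20 rows.

20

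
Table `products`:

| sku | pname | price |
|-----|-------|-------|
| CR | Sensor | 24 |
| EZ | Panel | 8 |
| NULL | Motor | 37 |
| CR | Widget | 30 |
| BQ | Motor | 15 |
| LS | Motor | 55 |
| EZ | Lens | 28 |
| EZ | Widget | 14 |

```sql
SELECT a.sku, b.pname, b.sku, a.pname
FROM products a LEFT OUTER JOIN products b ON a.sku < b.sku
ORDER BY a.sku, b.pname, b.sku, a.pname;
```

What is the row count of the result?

19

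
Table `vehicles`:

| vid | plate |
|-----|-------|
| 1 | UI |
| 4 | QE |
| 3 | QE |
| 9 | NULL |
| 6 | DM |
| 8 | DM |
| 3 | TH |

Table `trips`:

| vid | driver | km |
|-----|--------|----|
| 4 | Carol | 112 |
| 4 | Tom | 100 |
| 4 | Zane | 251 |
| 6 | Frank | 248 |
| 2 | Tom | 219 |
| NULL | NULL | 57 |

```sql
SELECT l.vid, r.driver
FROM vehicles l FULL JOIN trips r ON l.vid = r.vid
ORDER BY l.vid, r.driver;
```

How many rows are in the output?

11

FULL OUTER JOIN keeps every row from both sides; unmatched rows get NULL for the other side's columns.
Matching on l.vid = r.vid. A NULL in a compared column never satisfies the condition.
Matched pairs: 4; unmatched l rows kept: 5; unmatched r rows kept: 2.
Total: 4 matched + 7 padded = 11 rows.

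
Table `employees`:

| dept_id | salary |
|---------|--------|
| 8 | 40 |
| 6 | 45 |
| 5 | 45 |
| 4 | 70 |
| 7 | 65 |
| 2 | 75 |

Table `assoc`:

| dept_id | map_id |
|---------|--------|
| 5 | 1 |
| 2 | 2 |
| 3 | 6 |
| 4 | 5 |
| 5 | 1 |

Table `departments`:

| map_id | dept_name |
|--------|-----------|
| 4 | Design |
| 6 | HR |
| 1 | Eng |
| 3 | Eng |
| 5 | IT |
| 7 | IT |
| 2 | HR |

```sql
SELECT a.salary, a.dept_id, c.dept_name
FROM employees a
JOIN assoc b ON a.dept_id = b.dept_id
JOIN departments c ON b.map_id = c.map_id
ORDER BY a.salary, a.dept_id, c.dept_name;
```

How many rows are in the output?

Evaluate left to right. First `employees a INNER JOIN assoc b` on dept_id: 4 row(s).
Then INNER JOIN `departments c` on map_id: keep only rows whose b.map_id appears in c.
Result: 4 row(s).

4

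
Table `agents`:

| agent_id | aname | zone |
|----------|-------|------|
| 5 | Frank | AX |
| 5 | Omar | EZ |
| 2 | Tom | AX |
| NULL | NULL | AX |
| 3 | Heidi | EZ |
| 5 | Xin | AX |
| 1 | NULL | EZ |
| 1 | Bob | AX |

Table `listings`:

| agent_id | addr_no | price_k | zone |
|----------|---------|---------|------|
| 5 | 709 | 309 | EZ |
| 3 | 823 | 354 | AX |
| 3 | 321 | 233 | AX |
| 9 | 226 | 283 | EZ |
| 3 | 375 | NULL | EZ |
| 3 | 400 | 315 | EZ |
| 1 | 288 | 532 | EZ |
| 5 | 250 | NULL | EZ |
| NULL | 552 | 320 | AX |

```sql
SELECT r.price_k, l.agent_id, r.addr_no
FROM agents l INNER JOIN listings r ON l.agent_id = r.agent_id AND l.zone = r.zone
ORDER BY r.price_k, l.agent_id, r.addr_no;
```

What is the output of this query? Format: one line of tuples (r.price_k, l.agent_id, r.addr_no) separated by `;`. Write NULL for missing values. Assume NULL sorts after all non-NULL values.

(309, 5, 709); (315, 3, 400); (532, 1, 288); (NULL, 3, 375); (NULL, 5, 250)

INNER JOIN keeps only pairs where the ON condition holds.
Matching on l.agent_id = r.agent_id AND l.zone = r.zone. A NULL in a compared column never satisfies the condition.
Matched pairs: 5.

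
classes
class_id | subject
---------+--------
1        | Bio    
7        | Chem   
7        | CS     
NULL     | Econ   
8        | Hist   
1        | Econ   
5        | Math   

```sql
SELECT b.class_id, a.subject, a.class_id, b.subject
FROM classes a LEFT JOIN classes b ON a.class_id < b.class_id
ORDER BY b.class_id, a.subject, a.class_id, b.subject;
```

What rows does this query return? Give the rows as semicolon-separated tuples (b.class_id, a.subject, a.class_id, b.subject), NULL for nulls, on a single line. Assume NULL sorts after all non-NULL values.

(5, Bio, 1, Math); (5, Econ, 1, Math); (7, Bio, 1, CS); (7, Bio, 1, Chem); (7, Econ, 1, CS); (7, Econ, 1, Chem); (7, Math, 5, CS); (7, Math, 5, Chem); (8, Bio, 1, Hist); (8, CS, 7, Hist); (8, Chem, 7, Hist); (8, Econ, 1, Hist); (8, Math, 5, Hist); (NULL, Econ, NULL, NULL); (NULL, Hist, 8, NULL)

LEFT JOIN keeps every row from `classes a`; unmatched rows get NULL for `classes b`'s columns.
Matching on a.class_id < b.class_id. A NULL in a compared column never satisfies the condition.
- a[0] class_id=1 → 4 match(es) in b → 4 row(s).
- a[1] class_id=7 → 1 match(es) in b → 1 row(s).
- a[2] class_id=7 → 1 match(es) in b → 1 row(s).
- a[3] class_id=NULL → no match; kept with NULLs on the b side.
- a[4] class_id=8 → no match; kept with NULLs on the b side.
- a[5] class_id=1 → 4 match(es) in b → 4 row(s).
- a[6] class_id=5 → 3 match(es) in b → 3 row(s).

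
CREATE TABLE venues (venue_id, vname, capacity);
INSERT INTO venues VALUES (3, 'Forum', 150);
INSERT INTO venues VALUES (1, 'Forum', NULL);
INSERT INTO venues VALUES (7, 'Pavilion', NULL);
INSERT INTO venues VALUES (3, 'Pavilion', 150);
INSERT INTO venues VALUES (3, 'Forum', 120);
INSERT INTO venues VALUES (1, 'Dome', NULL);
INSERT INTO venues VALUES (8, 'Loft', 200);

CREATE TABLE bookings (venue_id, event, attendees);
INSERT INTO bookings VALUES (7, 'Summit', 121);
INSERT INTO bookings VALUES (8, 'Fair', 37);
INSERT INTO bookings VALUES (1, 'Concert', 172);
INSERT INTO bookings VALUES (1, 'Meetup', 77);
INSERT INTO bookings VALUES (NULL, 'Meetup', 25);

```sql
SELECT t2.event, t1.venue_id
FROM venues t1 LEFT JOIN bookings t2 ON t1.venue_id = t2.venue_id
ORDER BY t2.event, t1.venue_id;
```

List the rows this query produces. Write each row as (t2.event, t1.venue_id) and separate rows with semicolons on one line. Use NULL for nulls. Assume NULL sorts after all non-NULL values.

(Concert, 1); (Concert, 1); (Fair, 8); (Meetup, 1); (Meetup, 1); (Summit, 7); (NULL, 3); (NULL, 3); (NULL, 3)

LEFT JOIN keeps every row from `venues`; unmatched rows get NULL for `bookings`'s columns.
Matching on t1.venue_id = t2.venue_id. A NULL in a compared column never satisfies the condition.
- t1 row (venue_id=3): no match → kept, t2 columns NULL.
- t1 row (venue_id=1): matches 2 t2 row(s) → 2 output row(s).
- t1 row (venue_id=7): matches 1 t2 row(s) → 1 output row(s).
- t1 row (venue_id=3): no match → kept, t2 columns NULL.
- t1 row (venue_id=3): no match → kept, t2 columns NULL.
- t1 row (venue_id=1): matches 2 t2 row(s) → 2 output row(s).
- t1 row (venue_id=8): matches 1 t2 row(s) → 1 output row(s).
After projecting and ordering:
t2.event | t1.venue_id
Concert | 1
Concert | 1
Fair | 8
Meetup | 1
Meetup | 1
Summit | 7
NULL | 3
NULL | 3
NULL | 3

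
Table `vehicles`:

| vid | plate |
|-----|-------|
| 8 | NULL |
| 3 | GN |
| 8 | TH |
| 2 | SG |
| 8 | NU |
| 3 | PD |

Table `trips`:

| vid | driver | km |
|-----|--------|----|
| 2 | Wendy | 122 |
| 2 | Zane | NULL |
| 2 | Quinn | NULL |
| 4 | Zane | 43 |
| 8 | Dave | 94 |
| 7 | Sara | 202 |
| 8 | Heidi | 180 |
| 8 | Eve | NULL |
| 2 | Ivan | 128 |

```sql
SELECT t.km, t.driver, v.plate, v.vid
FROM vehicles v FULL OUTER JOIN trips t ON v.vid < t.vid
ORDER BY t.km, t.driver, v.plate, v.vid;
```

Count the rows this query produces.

FULL OUTER JOIN keeps every row from both sides; unmatched rows get NULL for the other side's columns.
Matching on v.vid < t.vid.
- v row (vid=8): no match → kept, t columns NULL.
- v row (vid=3): matches 5 t row(s) → 5 output row(s).
- v row (vid=8): no match → kept, t columns NULL.
- v row (vid=2): matches 5 t row(s) → 5 output row(s).
- v row (vid=8): no match → kept, t columns NULL.
- v row (vid=3): matches 5 t row(s) → 5 output row(s).
- plus 4 unmatched t row(s), each kept with NULL v columns.
Total: 15 matched + 7 padded = 22 rows.

22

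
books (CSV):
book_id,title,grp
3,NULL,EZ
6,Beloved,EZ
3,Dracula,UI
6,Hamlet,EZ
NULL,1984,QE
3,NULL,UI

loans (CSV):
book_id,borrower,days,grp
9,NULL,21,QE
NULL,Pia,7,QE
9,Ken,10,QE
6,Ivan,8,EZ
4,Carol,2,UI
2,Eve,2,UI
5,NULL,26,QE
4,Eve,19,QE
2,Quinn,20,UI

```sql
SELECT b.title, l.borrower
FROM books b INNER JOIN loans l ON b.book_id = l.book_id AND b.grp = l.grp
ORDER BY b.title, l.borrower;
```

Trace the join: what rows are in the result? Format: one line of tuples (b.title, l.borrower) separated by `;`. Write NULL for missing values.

INNER JOIN keeps only pairs where the ON condition holds.
Matching on b.book_id = l.book_id AND b.grp = l.grp. A NULL in a compared column never satisfies the condition.
Matched pairs: 2.

(Beloved, Ivan); (Hamlet, Ivan)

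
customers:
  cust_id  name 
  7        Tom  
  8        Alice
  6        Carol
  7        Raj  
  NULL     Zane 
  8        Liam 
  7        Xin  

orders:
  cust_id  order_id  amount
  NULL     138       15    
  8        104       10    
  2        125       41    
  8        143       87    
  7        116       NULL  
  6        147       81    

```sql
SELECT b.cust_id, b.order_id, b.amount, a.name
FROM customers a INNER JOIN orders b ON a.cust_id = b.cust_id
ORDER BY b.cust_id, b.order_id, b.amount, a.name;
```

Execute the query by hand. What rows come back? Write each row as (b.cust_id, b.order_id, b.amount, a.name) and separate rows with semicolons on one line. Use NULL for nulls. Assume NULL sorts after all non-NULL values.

INNER JOIN keeps only pairs where the ON condition holds.
Matching on a.cust_id = b.cust_id. A NULL in a compared column never satisfies the condition.
Matched pairs: 8.

(6, 147, 81, Carol); (7, 116, NULL, Raj); (7, 116, NULL, Tom); (7, 116, NULL, Xin); (8, 104, 10, Alice); (8, 104, 10, Liam); (8, 143, 87, Alice); (8, 143, 87, Liam)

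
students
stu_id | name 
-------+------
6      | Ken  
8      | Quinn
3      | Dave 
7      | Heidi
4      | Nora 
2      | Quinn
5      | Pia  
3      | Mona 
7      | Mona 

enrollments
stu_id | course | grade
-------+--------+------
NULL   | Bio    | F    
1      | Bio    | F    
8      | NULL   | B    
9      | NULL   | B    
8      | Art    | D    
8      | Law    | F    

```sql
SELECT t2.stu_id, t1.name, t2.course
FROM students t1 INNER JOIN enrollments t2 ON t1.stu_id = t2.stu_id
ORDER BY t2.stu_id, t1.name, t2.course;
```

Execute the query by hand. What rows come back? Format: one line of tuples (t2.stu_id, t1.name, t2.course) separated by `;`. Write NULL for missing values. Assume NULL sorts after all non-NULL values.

(8, Quinn, Art); (8, Quinn, Law); (8, Quinn, NULL)

INNER JOIN keeps only pairs where the ON condition holds.
Matching on t1.stu_id = t2.stu_id. A NULL in a compared column never satisfies the condition.
- t1[0] stu_id=6 → no match; dropped.
- t1[1] stu_id=8 → 3 match(es) in t2 → 3 row(s).
- t1[2] stu_id=3 → no match; dropped.
- t1[3] stu_id=7 → no match; dropped.
- t1[4] stu_id=4 → no match; dropped.
- t1[5] stu_id=2 → no match; dropped.
- t1[6] stu_id=5 → no match; dropped.
- t1[7] stu_id=3 → no match; dropped.
- t1[8] stu_id=7 → no match; dropped.
After projecting and ordering:
t2.stu_id | t1.name | t2.course
8 | Quinn | Art
8 | Quinn | Law
8 | Quinn | NULL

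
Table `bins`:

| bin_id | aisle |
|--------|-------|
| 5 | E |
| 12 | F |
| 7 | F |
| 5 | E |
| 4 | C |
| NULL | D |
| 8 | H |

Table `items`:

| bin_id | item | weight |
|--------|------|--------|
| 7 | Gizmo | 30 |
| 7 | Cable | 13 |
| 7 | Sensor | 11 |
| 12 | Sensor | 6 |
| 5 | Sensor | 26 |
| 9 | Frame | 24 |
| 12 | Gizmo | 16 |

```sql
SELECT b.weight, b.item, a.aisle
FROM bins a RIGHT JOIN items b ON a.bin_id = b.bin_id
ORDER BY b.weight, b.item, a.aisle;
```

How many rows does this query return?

RIGHT JOIN keeps every row from `items`; unmatched rows get NULL for `bins`'s columns.
Matching on a.bin_id = b.bin_id. A NULL in a compared column never satisfies the condition.
- a row (bin_id=5): matches 1 b row(s) → 1 output row(s).
- a row (bin_id=12): matches 2 b row(s) → 2 output row(s).
- a row (bin_id=7): matches 3 b row(s) → 3 output row(s).
- a row (bin_id=5): matches 1 b row(s) → 1 output row(s).
- a row (bin_id=4): no match.
- a row (bin_id=NULL): no match.
- a row (bin_id=8): no match.
- plus 1 unmatched b row(s), each kept with NULL a columns.
Total: 7 matched + 1 padded = 8 rows.

8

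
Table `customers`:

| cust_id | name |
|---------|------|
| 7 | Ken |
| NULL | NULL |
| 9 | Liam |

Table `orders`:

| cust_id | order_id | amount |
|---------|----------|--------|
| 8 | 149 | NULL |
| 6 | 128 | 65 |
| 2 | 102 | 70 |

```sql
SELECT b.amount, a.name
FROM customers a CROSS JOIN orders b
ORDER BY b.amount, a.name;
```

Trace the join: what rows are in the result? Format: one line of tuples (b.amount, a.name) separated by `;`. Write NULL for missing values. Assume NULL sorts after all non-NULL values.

(65, Ken); (65, Liam); (65, NULL); (70, Ken); (70, Liam); (70, NULL); (NULL, Ken); (NULL, Liam); (NULL, NULL)

CROSS JOIN pairs every row of `customers` with every row of `orders`: 3 × 3 = 9 rows.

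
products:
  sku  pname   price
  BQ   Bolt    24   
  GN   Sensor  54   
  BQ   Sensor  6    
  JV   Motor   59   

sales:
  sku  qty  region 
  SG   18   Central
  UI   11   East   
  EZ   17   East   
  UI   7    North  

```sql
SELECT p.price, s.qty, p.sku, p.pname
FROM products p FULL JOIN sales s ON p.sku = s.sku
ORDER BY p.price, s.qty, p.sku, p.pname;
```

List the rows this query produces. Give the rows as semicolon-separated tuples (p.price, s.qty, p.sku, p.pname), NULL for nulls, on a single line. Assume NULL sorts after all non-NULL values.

(6, NULL, BQ, Sensor); (24, NULL, BQ, Bolt); (54, NULL, GN, Sensor); (59, NULL, JV, Motor); (NULL, 7, NULL, NULL); (NULL, 11, NULL, NULL); (NULL, 17, NULL, NULL); (NULL, 18, NULL, NULL)

FULL OUTER JOIN keeps every row from both sides; unmatched rows get NULL for the other side's columns.
Matching on p.sku = s.sku.
Matched pairs: 0; unmatched p rows kept: 4; unmatched s rows kept: 4.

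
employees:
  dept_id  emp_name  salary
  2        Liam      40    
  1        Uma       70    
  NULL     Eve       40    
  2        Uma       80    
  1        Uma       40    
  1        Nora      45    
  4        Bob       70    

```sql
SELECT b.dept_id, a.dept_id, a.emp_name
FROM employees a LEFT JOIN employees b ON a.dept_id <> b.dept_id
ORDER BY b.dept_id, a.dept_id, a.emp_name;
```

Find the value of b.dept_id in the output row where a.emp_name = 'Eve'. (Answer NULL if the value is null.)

LEFT JOIN keeps every row from `employees a`; unmatched rows get NULL for `employees b`'s columns.
Matching on a.dept_id <> b.dept_id. A NULL in a compared column never satisfies the condition.
Matched pairs: 22; unmatched a rows kept: 1.

NULL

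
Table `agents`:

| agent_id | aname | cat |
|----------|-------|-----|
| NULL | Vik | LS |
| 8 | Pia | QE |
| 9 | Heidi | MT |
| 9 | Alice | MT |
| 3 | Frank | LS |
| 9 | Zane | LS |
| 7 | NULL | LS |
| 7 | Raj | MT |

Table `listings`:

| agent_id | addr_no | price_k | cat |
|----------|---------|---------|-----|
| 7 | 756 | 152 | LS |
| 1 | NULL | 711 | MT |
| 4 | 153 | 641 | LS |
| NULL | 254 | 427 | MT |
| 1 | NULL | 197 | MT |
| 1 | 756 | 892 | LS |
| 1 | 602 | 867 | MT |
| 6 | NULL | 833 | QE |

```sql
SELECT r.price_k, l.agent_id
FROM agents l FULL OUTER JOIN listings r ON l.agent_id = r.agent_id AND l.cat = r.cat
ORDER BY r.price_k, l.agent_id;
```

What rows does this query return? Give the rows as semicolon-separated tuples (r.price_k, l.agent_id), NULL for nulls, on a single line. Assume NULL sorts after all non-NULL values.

(152, 7); (197, NULL); (427, NULL); (641, NULL); (711, NULL); (833, NULL); (867, NULL); (892, NULL); (NULL, 3); (NULL, 7); (NULL, 8); (NULL, 9); (NULL, 9); (NULL, 9); (NULL, NULL)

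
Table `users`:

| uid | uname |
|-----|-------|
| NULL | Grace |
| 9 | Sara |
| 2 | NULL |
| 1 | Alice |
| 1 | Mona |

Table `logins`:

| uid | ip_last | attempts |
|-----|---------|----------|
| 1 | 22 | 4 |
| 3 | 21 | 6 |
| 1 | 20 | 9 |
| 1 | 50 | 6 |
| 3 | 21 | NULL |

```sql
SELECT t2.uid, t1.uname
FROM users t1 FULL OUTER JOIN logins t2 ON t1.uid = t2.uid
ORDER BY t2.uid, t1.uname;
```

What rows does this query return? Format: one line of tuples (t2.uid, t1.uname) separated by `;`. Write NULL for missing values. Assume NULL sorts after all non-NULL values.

(1, Alice); (1, Alice); (1, Alice); (1, Mona); (1, Mona); (1, Mona); (3, NULL); (3, NULL); (NULL, Grace); (NULL, Sara); (NULL, NULL)

FULL OUTER JOIN keeps every row from both sides; unmatched rows get NULL for the other side's columns.
Matching on t1.uid = t2.uid. A NULL in a compared column never satisfies the condition.
- uid=NULL: no t2 row matches, row kept with t2 columns NULL.
- uid=9: no t2 row matches, row kept with t2 columns NULL.
- uid=2: no t2 row matches, row kept with t2 columns NULL.
- uid=1: 3 matching t2 row(s), so 3 row(s) emitted.
- uid=1: 3 matching t2 row(s), so 3 row(s) emitted.
- 2 t2 row(s) had no t1 match → kept, t1 columns NULL.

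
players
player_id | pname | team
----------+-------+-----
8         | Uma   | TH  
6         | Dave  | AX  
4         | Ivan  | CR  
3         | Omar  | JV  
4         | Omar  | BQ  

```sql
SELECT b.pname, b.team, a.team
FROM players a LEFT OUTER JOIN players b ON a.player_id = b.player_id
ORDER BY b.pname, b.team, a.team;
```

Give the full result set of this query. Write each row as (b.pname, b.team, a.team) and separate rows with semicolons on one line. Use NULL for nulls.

(Dave, AX, AX); (Ivan, CR, BQ); (Ivan, CR, CR); (Omar, BQ, BQ); (Omar, BQ, CR); (Omar, JV, JV); (Uma, TH, TH)

LEFT JOIN keeps every row from `players a`; unmatched rows get NULL for `players b`'s columns.
Matching on a.player_id = b.player_id.
- a[0] player_id=8 → 1 match(es) in b → 1 row(s).
- a[1] player_id=6 → 1 match(es) in b → 1 row(s).
- a[2] player_id=4 → 2 match(es) in b → 2 row(s).
- a[3] player_id=3 → 1 match(es) in b → 1 row(s).
- a[4] player_id=4 → 2 match(es) in b → 2 row(s).
After projecting and ordering:
b.pname | b.team | a.team
Dave | AX | AX
Ivan | CR | BQ
Ivan | CR | CR
Omar | BQ | BQ
Omar | BQ | CR
Omar | JV | JV
Uma | TH | TH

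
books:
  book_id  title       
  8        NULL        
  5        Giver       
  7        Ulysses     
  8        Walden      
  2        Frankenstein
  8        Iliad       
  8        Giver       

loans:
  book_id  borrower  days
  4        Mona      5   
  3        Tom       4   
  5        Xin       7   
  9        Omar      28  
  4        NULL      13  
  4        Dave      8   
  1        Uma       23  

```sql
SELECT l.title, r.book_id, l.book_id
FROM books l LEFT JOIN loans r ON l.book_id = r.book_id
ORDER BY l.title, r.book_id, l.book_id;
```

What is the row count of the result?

LEFT JOIN keeps every row from `books`; unmatched rows get NULL for `loans`'s columns.
Matching on l.book_id = r.book_id.
- l row (book_id=8): no match → kept, r columns NULL.
- l row (book_id=5): matches 1 r row(s) → 1 output row(s).
- l row (book_id=7): no match → kept, r columns NULL.
- l row (book_id=8): no match → kept, r columns NULL.
- l row (book_id=2): no match → kept, r columns NULL.
- l row (book_id=8): no match → kept, r columns NULL.
- l row (book_id=8): no match → kept, r columns NULL.
Total: 1 matched + 6 padded = 7 rows.

7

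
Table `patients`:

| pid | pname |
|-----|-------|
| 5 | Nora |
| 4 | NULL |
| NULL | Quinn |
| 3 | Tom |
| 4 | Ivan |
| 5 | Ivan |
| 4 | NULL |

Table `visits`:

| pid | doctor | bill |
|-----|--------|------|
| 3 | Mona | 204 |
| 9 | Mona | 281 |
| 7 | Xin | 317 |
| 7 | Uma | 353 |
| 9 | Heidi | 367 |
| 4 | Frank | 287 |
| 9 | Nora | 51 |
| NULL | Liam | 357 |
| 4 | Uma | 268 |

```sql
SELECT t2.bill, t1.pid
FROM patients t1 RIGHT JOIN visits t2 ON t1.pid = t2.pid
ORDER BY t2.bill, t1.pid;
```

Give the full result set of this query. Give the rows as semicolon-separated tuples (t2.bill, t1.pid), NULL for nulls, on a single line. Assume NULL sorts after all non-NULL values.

RIGHT JOIN keeps every row from `visits`; unmatched rows get NULL for `patients`'s columns.
Matching on t1.pid = t2.pid. A NULL in a compared column never satisfies the condition.
Matched pairs: 7; unmatched t2 rows kept: 6.

(51, NULL); (204, 3); (268, 4); (268, 4); (268, 4); (281, NULL); (287, 4); (287, 4); (287, 4); (317, NULL); (353, NULL); (357, NULL); (367, NULL)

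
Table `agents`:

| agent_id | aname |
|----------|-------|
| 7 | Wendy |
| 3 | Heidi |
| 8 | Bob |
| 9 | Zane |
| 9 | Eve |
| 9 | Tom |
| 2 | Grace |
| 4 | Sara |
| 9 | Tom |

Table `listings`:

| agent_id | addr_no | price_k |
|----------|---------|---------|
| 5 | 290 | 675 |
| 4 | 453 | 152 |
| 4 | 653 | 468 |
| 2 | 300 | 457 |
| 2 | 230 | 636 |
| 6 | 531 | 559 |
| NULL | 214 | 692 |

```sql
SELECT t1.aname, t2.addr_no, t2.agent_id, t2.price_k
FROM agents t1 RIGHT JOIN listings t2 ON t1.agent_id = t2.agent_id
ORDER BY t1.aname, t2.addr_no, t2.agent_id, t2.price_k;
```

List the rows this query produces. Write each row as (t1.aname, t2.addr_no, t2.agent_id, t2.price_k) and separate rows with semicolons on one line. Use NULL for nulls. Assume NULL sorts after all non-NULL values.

RIGHT JOIN keeps every row from `listings`; unmatched rows get NULL for `agents`'s columns.
Matching on t1.agent_id = t2.agent_id. A NULL in a compared column never satisfies the condition.
Matched pairs: 4; unmatched t2 rows kept: 3.

(Grace, 230, 2, 636); (Grace, 300, 2, 457); (Sara, 453, 4, 152); (Sara, 653, 4, 468); (NULL, 214, NULL, 692); (NULL, 290, 5, 675); (NULL, 531, 6, 559)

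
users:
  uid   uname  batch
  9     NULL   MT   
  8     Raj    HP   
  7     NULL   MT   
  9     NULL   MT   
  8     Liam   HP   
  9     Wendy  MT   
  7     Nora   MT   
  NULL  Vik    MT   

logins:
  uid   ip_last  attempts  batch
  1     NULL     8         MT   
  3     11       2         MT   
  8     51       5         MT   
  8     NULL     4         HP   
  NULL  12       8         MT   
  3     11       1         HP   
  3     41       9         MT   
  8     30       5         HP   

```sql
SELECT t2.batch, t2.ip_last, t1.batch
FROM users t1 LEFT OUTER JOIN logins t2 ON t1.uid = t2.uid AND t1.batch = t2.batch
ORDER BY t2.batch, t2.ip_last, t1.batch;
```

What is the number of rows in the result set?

10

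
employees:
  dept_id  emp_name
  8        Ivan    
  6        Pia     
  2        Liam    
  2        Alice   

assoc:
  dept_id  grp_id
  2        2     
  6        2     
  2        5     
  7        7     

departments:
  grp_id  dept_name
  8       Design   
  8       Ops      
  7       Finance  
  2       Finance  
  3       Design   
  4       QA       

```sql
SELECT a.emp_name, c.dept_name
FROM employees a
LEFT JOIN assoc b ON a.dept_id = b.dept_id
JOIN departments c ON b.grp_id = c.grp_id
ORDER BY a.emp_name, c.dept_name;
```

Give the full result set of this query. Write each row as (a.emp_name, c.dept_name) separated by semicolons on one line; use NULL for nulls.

(Alice, Finance); (Liam, Finance); (Pia, Finance)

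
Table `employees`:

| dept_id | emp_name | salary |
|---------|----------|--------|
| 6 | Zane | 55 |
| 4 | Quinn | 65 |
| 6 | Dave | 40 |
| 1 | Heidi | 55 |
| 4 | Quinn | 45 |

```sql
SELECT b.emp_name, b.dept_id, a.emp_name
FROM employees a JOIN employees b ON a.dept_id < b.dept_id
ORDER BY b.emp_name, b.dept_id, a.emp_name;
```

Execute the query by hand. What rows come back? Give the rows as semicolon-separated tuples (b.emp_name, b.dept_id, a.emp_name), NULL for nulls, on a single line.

(Dave, 6, Heidi); (Dave, 6, Quinn); (Dave, 6, Quinn); (Quinn, 4, Heidi); (Quinn, 4, Heidi); (Zane, 6, Heidi); (Zane, 6, Quinn); (Zane, 6, Quinn)

INNER JOIN keeps only pairs where the ON condition holds.
Matching on a.dept_id < b.dept_id.
- dept_id=6: no matching b row, dropped.
- dept_id=4: 2 matching b row(s), so 2 row(s) emitted.
- dept_id=6: no matching b row, dropped.
- dept_id=1: 4 matching b row(s), so 4 row(s) emitted.
- dept_id=4: 2 matching b row(s), so 2 row(s) emitted.
After projecting and ordering:
b.emp_name | b.dept_id | a.emp_name
Dave | 6 | Heidi
Dave | 6 | Quinn
Dave | 6 | Quinn
Quinn | 4 | Heidi
Quinn | 4 | Heidi
Zane | 6 | Heidi
Zane | 6 | Quinn
Zane | 6 | Quinn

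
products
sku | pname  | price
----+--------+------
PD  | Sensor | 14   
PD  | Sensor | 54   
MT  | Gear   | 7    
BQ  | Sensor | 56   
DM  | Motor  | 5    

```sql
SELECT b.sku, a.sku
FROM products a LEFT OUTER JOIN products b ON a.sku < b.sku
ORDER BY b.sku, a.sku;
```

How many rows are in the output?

11

LEFT JOIN keeps every row from `products a`; unmatched rows get NULL for `products b`'s columns.
Matching on a.sku < b.sku.
- sku=PD: no b row matches, row kept with b columns NULL.
- sku=PD: no b row matches, row kept with b columns NULL.
- sku=MT: 2 matching b row(s), so 2 row(s) emitted.
- sku=BQ: 4 matching b row(s), so 4 row(s) emitted.
- sku=DM: 3 matching b row(s), so 3 row(s) emitted.
Total: 9 matched + 2 padded = 11 rows.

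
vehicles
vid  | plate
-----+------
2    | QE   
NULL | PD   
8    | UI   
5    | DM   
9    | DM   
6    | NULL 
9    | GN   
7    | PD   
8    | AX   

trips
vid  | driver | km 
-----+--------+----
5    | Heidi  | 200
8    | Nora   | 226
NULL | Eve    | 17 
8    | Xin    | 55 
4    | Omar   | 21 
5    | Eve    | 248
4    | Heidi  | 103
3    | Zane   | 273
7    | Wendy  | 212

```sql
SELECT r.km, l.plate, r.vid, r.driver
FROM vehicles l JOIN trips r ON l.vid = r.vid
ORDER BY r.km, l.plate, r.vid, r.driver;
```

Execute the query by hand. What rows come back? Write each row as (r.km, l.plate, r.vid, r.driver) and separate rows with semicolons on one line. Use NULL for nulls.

(55, AX, 8, Xin); (55, UI, 8, Xin); (200, DM, 5, Heidi); (212, PD, 7, Wendy); (226, AX, 8, Nora); (226, UI, 8, Nora); (248, DM, 5, Eve)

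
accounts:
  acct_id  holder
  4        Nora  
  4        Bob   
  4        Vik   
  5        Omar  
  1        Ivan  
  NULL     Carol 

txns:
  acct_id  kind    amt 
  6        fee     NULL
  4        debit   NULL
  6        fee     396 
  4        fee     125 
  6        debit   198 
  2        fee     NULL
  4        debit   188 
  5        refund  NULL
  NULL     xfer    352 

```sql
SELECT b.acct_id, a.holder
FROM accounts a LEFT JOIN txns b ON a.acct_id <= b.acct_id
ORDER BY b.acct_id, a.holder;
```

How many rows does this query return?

34

LEFT JOIN keeps every row from `accounts`; unmatched rows get NULL for `txns`'s columns.
Matching on a.acct_id <= b.acct_id. A NULL in a compared column never satisfies the condition.
- a (acct_id=4) pairs with 7 row(s) of b.
- a (acct_id=4) pairs with 7 row(s) of b.
- a (acct_id=4) pairs with 7 row(s) of b.
- a (acct_id=5) pairs with 4 row(s) of b.
- a (acct_id=1) pairs with 8 row(s) of b.
- a (acct_id=NULL) has no partner → padded with NULL.
Total: 33 matched + 1 padded = 34 rows.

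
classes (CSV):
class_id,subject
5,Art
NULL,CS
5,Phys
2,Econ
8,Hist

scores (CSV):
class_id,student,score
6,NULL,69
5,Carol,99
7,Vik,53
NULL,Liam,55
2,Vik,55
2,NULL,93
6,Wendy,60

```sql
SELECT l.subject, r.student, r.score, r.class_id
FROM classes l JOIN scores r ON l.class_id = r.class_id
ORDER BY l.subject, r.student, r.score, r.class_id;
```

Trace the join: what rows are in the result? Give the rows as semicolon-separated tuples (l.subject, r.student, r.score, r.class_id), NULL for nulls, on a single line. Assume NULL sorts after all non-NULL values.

(Art, Carol, 99, 5); (Econ, Vik, 55, 2); (Econ, NULL, 93, 2); (Phys, Carol, 99, 5)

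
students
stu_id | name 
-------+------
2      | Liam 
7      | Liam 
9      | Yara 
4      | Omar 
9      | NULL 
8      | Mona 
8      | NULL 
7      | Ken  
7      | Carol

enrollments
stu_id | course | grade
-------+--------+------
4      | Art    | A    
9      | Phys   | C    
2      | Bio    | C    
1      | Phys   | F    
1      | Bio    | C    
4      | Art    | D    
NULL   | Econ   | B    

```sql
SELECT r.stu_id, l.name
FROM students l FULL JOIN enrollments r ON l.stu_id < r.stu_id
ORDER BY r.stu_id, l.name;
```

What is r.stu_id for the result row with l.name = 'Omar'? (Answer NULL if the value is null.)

9

FULL OUTER JOIN keeps every row from both sides; unmatched rows get NULL for the other side's columns.
Matching on l.stu_id < r.stu_id. A NULL in a compared column never satisfies the condition.
- l[0] stu_id=2 → 3 match(es) in r → 3 row(s).
- l[1] stu_id=7 → 1 match(es) in r → 1 row(s).
- l[2] stu_id=9 → no match; kept with NULLs on the r side.
- l[3] stu_id=4 → 1 match(es) in r → 1 row(s).
- l[4] stu_id=9 → no match; kept with NULLs on the r side.
- l[5] stu_id=8 → 1 match(es) in r → 1 row(s).
- l[6] stu_id=8 → 1 match(es) in r → 1 row(s).
- l[7] stu_id=7 → 1 match(es) in r → 1 row(s).
- l[8] stu_id=7 → 1 match(es) in r → 1 row(s).
- 4 r row(s) had no l match → kept, l columns NULL.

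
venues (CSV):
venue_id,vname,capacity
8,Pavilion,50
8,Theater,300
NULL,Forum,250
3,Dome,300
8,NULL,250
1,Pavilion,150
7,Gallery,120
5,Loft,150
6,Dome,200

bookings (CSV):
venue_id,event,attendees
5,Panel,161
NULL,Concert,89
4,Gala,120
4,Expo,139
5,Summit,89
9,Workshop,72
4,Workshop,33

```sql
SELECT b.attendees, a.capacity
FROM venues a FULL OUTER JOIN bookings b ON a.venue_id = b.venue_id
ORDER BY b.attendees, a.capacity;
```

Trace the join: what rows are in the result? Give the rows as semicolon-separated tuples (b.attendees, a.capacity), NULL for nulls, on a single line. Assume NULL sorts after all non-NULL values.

(33, NULL); (72, NULL); (89, 150); (89, NULL); (120, NULL); (139, NULL); (161, 150); (NULL, 50); (NULL, 120); (NULL, 150); (NULL, 200); (NULL, 250); (NULL, 250); (NULL, 300); (NULL, 300)

FULL OUTER JOIN keeps every row from both sides; unmatched rows get NULL for the other side's columns.
Matching on a.venue_id = b.venue_id. A NULL in a compared column never satisfies the condition.
- a (venue_id=8) has no partner → padded with NULL.
- a (venue_id=8) has no partner → padded with NULL.
- a (venue_id=NULL) has no partner → padded with NULL.
- a (venue_id=3) has no partner → padded with NULL.
- a (venue_id=8) has no partner → padded with NULL.
- a (venue_id=1) has no partner → padded with NULL.
- a (venue_id=7) has no partner → padded with NULL.
- a (venue_id=5) pairs with 2 row(s) of b.
- a (venue_id=6) has no partner → padded with NULL.
- plus 5 unmatched b row(s), each kept with NULL a columns.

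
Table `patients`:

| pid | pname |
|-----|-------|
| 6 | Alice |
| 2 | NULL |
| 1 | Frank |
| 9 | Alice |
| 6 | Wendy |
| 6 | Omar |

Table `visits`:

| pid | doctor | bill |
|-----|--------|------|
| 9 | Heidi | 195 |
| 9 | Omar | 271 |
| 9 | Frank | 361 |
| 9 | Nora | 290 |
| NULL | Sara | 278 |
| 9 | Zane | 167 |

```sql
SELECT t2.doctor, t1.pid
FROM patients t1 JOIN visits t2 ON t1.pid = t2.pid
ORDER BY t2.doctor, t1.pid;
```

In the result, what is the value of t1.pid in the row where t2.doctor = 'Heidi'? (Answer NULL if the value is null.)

9

INNER JOIN keeps only pairs where the ON condition holds.
Matching on t1.pid = t2.pid. A NULL in a compared column never satisfies the condition.
Matched pairs: 5.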